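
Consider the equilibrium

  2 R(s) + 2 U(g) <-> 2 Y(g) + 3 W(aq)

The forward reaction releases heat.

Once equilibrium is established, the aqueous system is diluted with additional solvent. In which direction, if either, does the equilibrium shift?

Dilution lowers every aqueous concentration by the same factor. Δn_aq = 3 − 0 = +3, so the system shifts toward the side with more dissolved moles — to the right.

right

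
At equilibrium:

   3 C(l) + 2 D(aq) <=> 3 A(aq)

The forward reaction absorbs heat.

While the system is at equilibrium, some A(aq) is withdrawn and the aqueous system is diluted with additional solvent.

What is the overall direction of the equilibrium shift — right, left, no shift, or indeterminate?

Removing A (aq), a product, drives the reaction to the right.
Dilution lowers every aqueous concentration by the same factor. Δn_aq = 3 − 2 = +1, so the system shifts toward the side with more dissolved moles — to the right.
All effects act in the same direction — net shift to the right.

right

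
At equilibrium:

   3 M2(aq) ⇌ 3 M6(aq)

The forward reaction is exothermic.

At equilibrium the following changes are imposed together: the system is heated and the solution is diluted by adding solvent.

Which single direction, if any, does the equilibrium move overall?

The forward reaction is exothermic. Raising T favours the endothermic direction — shift to the left.
Dilution scales every aqueous concentration by the same factor. Δn_aq = 3 − 3 = 0, so Q is unchanged — no shift.
Only the nonzero effect(s) matter; the net shift is to the left.

left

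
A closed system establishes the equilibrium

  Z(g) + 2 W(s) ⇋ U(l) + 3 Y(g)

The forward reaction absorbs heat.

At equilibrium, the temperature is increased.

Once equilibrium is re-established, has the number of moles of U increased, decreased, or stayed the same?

The forward reaction is endothermic. Raising T favours the endothermic direction — shift to the right.
The net shift is to the right. U is a product, so its amount increases.

increases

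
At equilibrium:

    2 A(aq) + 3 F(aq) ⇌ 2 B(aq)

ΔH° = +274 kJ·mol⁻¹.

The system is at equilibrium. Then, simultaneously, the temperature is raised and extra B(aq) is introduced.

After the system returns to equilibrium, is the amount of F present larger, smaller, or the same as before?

cannot be determined

The forward reaction is endothermic. Raising T favours the endothermic direction — shift to the right.
Adding B (aq), a product, drives the reaction to the left.
The two effects oppose each other, so the net shift — and hence the change in F — cannot be determined from the given information.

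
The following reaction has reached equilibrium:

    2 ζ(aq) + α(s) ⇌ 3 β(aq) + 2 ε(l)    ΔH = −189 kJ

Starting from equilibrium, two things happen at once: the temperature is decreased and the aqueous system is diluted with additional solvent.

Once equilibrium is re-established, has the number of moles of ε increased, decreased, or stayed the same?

increases

The forward reaction is exothermic. Lowering T favours the exothermic direction — shift to the right.
Dilution lowers every aqueous concentration by the same factor. Δn_aq = 3 − 2 = +1, so the system shifts toward the side with more dissolved moles — to the right.
The net shift is to the right. ε is a product, so its amount increases.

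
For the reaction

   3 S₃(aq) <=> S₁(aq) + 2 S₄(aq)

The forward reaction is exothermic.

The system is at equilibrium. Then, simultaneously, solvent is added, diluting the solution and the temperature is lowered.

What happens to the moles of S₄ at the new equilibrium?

increases

Dilution scales every aqueous concentration by the same factor. Δn_aq = 3 − 3 = 0, so Q is unchanged — no shift.
The forward reaction is exothermic. Lowering T favours the exothermic direction — shift to the right.
The net shift is to the right. S₄ is a product, so its amount increases.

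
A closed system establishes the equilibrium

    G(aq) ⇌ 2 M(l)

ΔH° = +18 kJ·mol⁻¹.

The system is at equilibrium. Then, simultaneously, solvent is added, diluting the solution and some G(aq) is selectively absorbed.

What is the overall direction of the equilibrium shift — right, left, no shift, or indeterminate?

Dilution lowers every aqueous concentration by the same factor. Δn_aq = 0 − 1 = -1, so the system shifts toward the side with more dissolved moles — to the left.
Removing G (aq), a reactant, drives the reaction to the left.
All effects act in the same direction — net shift to the left.

left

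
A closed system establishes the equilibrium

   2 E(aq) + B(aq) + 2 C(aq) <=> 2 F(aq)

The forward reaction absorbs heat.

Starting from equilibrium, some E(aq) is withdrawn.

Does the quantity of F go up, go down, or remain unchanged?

Removing E (aq), a reactant, drives the reaction to the left.
The net shift is to the left. F is a product, so its amount decreases.

decreases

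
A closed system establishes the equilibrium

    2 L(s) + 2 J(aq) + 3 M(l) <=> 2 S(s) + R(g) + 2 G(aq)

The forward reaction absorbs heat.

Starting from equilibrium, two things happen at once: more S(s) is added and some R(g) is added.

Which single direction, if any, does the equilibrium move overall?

left

S is a pure solid; its activity is 1 regardless of amount, so Q is unaffected — no shift from this change.
Adding R (g), a product, drives the reaction to the left.
Only the nonzero effect(s) matter; the net shift is to the left.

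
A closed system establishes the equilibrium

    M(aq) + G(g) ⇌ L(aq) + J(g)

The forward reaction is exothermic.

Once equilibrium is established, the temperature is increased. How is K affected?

decreases

K depends on temperature via the van 't Hoff relation. The forward reaction is exothermic, so raising T decreases K.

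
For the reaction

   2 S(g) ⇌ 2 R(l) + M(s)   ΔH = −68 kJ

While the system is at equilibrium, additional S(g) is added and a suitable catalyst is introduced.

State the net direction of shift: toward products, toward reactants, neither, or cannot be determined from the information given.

Adding S (g), a reactant, drives the reaction to the right.
A catalyst speeds both forward and reverse rates equally; it changes neither Q nor K — no shift from this change.
Only the nonzero effect(s) matter; the net shift is to the right.

right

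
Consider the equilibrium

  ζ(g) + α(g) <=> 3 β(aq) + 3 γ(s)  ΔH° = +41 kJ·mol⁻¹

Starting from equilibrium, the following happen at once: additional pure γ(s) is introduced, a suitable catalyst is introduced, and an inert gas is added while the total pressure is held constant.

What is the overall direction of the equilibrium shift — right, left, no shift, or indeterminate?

γ is a pure solid; its activity is 1 regardless of amount, so Q is unaffected — no shift from this change.
A catalyst speeds both forward and reverse rates equally; it changes neither Q nor K — no shift from this change.
Adding inert gas at constant total pressure expands the volume and lowers every reacting partial pressure. With Δn_gas = 0 − 2 = -2, Q moves away from K toward the side with fewer gas moles, so the system shifts toward the side with more gas moles — to the left.
Only the nonzero effect(s) matter; the net shift is to the left.

left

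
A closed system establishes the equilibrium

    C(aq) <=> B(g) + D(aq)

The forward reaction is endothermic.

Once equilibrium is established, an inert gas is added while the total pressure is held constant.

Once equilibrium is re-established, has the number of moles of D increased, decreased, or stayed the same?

increases

Adding inert gas at constant total pressure expands the volume and lowers every reacting partial pressure. With Δn_gas = 1 − 0 = +1, Q moves away from K toward the side with fewer gas moles, so the system shifts toward the side with more gas moles — to the right.
The net shift is to the right. D is a product, so its amount increases.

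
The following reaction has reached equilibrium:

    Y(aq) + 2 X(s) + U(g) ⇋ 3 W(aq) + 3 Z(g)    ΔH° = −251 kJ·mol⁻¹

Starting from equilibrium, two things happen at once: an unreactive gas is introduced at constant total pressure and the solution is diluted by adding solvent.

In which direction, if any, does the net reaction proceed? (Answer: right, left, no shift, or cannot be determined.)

right

Adding inert gas at constant total pressure expands the volume and lowers every reacting partial pressure. With Δn_gas = 3 − 1 = +2, Q moves away from K toward the side with fewer gas moles, so the system shifts toward the side with more gas moles — to the right.
Dilution lowers every aqueous concentration by the same factor. Δn_aq = 3 − 1 = +2, so the system shifts toward the side with more dissolved moles — to the right.
All effects act in the same direction — net shift to the right.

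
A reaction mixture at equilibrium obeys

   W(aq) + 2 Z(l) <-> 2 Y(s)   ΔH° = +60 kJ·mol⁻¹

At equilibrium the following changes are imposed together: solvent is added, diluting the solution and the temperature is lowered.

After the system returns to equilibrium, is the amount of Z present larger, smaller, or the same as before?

increases

Dilution lowers every aqueous concentration by the same factor. Δn_aq = 0 − 1 = -1, so the system shifts toward the side with more dissolved moles — to the left.
The forward reaction is endothermic. Lowering T favours the exothermic direction — shift to the left.
The net shift is to the left. Z is a reactant, so its amount increases.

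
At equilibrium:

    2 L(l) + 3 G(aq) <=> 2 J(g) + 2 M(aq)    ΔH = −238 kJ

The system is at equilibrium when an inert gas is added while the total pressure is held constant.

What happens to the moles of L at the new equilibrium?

Adding inert gas at constant total pressure expands the volume and lowers every reacting partial pressure. With Δn_gas = 2 − 0 = +2, Q moves away from K toward the side with fewer gas moles, so the system shifts toward the side with more gas moles — to the right.
The net shift is to the right. L is a reactant, so its amount decreases.

decreases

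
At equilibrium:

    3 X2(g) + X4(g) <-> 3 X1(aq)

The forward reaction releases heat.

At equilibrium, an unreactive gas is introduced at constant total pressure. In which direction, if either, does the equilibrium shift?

left

Adding inert gas at constant total pressure expands the volume and lowers every reacting partial pressure. With Δn_gas = 0 − 4 = -4, Q moves away from K toward the side with fewer gas moles, so the system shifts toward the side with more gas moles — to the left.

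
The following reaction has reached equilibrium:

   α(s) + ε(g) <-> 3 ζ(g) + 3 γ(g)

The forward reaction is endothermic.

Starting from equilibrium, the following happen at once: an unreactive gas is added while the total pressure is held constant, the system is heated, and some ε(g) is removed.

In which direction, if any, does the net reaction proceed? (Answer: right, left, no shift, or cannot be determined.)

cannot be determined

Adding inert gas at constant total pressure expands the volume and lowers every reacting partial pressure. With Δn_gas = 6 − 1 = +5, Q moves away from K toward the side with fewer gas moles, so the system shifts toward the side with more gas moles — to the right.
The forward reaction is endothermic. Raising T favours the endothermic direction — shift to the right.
Removing ε (g), a reactant, drives the reaction to the left.
The individual effects push in opposite directions; without quantitative information the net direction cannot be determined.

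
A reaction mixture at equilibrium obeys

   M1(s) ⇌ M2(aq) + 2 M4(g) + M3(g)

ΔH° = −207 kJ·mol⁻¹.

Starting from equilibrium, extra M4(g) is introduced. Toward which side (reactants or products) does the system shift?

left

Adding M4 (g), a product, drives the reaction to the left.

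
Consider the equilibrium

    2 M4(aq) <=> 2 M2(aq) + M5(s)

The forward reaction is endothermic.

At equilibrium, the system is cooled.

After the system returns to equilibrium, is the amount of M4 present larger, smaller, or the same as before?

The forward reaction is endothermic. Lowering T favours the exothermic direction — shift to the left.
The net shift is to the left. M4 is a reactant, so its amount increases.

increases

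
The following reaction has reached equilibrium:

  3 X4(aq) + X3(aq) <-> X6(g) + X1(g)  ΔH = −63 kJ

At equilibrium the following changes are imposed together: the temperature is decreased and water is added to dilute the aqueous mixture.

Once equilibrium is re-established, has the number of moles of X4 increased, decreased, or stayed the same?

The forward reaction is exothermic. Lowering T favours the exothermic direction — shift to the right.
Dilution lowers every aqueous concentration by the same factor. Δn_aq = 0 − 4 = -4, so the system shifts toward the side with more dissolved moles — to the left.
The two effects oppose each other, so the net shift — and hence the change in X4 — cannot be determined from the given information.

cannot be determined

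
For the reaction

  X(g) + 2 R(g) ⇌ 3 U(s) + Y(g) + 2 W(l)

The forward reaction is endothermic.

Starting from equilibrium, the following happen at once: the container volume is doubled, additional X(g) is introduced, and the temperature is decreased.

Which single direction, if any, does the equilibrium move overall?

Gas moles: reactants 3, products 1 (Δn_gas = -2). Expansion shifts the system toward the side with more moles of gas — to the left.
Adding X (g), a reactant, drives the reaction to the right.
The forward reaction is endothermic. Lowering T favours the exothermic direction — shift to the left.
The individual effects push in opposite directions; without quantitative information the net direction cannot be determined.

cannot be determined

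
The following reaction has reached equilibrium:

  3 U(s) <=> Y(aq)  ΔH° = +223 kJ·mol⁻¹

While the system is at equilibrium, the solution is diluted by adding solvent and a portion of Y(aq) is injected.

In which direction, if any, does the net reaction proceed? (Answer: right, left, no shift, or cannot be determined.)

Dilution lowers every aqueous concentration by the same factor. Δn_aq = 1 − 0 = +1, so the system shifts toward the side with more dissolved moles — to the right.
Adding Y (aq), a product, drives the reaction to the left.
The individual effects push in opposite directions; without quantitative information the net direction cannot be determined.

cannot be determined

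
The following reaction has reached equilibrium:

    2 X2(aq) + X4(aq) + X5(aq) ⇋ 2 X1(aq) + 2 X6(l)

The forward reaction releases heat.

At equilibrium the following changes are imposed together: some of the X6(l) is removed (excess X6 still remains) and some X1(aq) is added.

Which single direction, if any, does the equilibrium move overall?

left

X6 is a pure liquid; its activity is 1 regardless of amount, so Q is unaffected — no shift from this change.
Adding X1 (aq), a product, drives the reaction to the left.
Only the nonzero effect(s) matter; the net shift is to the left.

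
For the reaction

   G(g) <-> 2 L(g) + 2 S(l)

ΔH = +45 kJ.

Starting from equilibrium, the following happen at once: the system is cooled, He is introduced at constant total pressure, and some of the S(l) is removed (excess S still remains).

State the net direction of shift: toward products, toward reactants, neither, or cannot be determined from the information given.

The forward reaction is endothermic. Lowering T favours the exothermic direction — shift to the left.
Adding inert gas at constant total pressure expands the volume and lowers every reacting partial pressure. With Δn_gas = 2 − 1 = +1, Q moves away from K toward the side with fewer gas moles, so the system shifts toward the side with more gas moles — to the right.
S is a pure liquid; its activity is 1 regardless of amount, so Q is unaffected — no shift from this change.
The individual effects push in opposite directions; without quantitative information the net direction cannot be determined.

cannot be determined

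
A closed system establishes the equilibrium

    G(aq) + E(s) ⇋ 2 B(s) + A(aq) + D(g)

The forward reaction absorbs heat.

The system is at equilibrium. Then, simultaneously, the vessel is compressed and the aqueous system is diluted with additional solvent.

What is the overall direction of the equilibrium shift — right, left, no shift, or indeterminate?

Gas moles: reactants 0, products 1 (Δn_gas = +1). Compression shifts the system toward the side with fewer moles of gas — to the left.
Dilution scales every aqueous concentration by the same factor. Δn_aq = 1 − 1 = 0, so Q is unchanged — no shift.
Only the nonzero effect(s) matter; the net shift is to the left.

left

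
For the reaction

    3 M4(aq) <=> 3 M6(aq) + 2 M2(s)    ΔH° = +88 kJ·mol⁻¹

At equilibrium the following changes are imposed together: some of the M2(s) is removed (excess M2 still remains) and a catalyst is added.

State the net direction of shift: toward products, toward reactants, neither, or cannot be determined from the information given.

M2 is a pure solid; its activity is 1 regardless of amount, so Q is unaffected — no shift from this change.
A catalyst speeds both forward and reverse rates equally; it changes neither Q nor K — no shift from this change.
None of the changes alters Q relative to K, so there is no net shift.

no shift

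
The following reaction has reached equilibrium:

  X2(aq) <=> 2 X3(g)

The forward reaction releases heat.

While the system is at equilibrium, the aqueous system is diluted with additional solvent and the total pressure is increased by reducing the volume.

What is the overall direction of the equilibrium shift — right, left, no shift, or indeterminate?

Dilution lowers every aqueous concentration by the same factor. Δn_aq = 0 − 1 = -1, so the system shifts toward the side with more dissolved moles — to the left.
Gas moles: reactants 0, products 2 (Δn_gas = +2). Compression shifts the system toward the side with fewer moles of gas — to the left.
All effects act in the same direction — net shift to the left.

left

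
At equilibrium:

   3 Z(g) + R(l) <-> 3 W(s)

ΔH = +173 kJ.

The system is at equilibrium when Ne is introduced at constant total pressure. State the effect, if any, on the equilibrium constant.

unchanged

The equilibrium constant depends only on temperature. This perturbation may move the position of equilibrium, but since T is unchanged, K itself is unchanged.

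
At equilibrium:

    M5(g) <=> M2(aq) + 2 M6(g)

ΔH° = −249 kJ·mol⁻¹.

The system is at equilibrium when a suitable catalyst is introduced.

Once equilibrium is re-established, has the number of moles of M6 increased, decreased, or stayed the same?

unchanged

A catalyst speeds both forward and reverse rates equally; it changes neither Q nor K — no shift from this change.
No net shift occurs, so the amount of M6 is unchanged.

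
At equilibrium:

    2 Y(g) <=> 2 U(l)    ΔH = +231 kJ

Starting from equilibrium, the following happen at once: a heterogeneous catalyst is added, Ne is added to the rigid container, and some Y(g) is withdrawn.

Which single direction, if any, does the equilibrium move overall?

left

A catalyst speeds both forward and reverse rates equally; it changes neither Q nor K — no shift from this change.
At constant volume, adding an inert gas leaves every reacting species' partial pressure unchanged, so Q is unchanged — no shift from this change.
Removing Y (g), a reactant, drives the reaction to the left.
Only the nonzero effect(s) matter; the net shift is to the left.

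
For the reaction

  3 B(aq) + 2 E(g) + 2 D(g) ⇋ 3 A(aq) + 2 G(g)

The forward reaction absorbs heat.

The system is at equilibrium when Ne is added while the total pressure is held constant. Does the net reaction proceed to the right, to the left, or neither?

left

Adding inert gas at constant total pressure expands the volume and lowers every reacting partial pressure. With Δn_gas = 2 − 4 = -2, Q moves away from K toward the side with fewer gas moles, so the system shifts toward the side with more gas moles — to the left.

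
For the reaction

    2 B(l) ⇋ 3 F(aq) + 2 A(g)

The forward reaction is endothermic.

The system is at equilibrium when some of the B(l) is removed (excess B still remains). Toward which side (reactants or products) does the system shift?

B is a pure liquid; its activity is 1 regardless of amount, so Q is unaffected — no shift from this change.

no shift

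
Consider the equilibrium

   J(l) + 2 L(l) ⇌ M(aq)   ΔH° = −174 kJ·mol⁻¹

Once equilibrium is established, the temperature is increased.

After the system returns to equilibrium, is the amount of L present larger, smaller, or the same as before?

increases

The forward reaction is exothermic. Raising T favours the endothermic direction — shift to the left.
The net shift is to the left. L is a reactant, so its amount increases.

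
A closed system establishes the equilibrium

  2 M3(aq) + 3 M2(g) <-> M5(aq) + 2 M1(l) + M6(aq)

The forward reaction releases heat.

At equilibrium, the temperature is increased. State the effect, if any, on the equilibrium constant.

decreases

K depends on temperature via the van 't Hoff relation. The forward reaction is exothermic, so raising T decreases K.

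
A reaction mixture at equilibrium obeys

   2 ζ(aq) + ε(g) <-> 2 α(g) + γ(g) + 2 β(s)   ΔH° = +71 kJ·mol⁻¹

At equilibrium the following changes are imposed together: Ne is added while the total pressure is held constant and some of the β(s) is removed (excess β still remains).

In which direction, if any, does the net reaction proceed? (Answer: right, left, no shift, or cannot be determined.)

Adding inert gas at constant total pressure expands the volume and lowers every reacting partial pressure. With Δn_gas = 3 − 1 = +2, Q moves away from K toward the side with fewer gas moles, so the system shifts toward the side with more gas moles — to the right.
β is a pure solid; its activity is 1 regardless of amount, so Q is unaffected — no shift from this change.
Only the nonzero effect(s) matter; the net shift is to the right.

right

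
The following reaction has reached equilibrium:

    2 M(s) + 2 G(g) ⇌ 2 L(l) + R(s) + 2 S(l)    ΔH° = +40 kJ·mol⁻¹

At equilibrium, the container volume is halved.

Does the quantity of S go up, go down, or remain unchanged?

Gas moles: reactants 2, products 0 (Δn_gas = -2). Compression shifts the system toward the side with fewer moles of gas — to the right.
The net shift is to the right. S is a product, so its amount increases.

increases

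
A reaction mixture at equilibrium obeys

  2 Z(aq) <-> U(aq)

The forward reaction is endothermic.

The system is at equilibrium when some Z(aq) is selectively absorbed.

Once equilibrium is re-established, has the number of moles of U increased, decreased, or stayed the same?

decreases

Removing Z (aq), a reactant, drives the reaction to the left.
The net shift is to the left. U is a product, so its amount decreases.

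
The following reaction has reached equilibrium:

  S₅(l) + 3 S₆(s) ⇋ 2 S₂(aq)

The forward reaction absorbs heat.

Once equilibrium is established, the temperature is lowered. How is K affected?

K depends on temperature via the van 't Hoff relation. The forward reaction is endothermic, so lowering T decreases K.

decreases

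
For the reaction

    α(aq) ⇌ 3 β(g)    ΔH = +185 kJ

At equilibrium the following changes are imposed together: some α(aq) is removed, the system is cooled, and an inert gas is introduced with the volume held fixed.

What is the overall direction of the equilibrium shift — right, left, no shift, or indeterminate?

Removing α (aq), a reactant, drives the reaction to the left.
The forward reaction is endothermic. Lowering T favours the exothermic direction — shift to the left.
At constant volume, adding an inert gas leaves every reacting species' partial pressure unchanged, so Q is unchanged — no shift from this change.
Only the nonzero effect(s) matter; the net shift is to the left.

left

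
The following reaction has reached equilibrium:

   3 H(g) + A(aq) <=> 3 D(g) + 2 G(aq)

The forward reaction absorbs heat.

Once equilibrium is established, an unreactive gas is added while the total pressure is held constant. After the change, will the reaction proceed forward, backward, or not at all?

Adding inert gas at constant total pressure expands the volume, scaling every reacting partial pressure by the same factor. Δn_gas = 3 − 3 = 0, so Q is unchanged — no shift.

no shift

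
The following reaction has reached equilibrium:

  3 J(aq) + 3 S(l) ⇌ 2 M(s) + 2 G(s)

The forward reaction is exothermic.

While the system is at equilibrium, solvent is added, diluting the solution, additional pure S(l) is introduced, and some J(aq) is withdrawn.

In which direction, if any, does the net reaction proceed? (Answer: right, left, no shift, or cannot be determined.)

Dilution lowers every aqueous concentration by the same factor. Δn_aq = 0 − 3 = -3, so the system shifts toward the side with more dissolved moles — to the left.
S is a pure liquid; its activity is 1 regardless of amount, so Q is unaffected — no shift from this change.
Removing J (aq), a reactant, drives the reaction to the left.
Only the nonzero effect(s) matter; the net shift is to the left.

left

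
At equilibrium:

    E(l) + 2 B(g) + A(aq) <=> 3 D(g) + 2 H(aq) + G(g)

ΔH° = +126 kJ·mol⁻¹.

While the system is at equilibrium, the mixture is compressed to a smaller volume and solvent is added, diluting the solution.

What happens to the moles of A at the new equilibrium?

Gas moles: reactants 2, products 4 (Δn_gas = +2). Compression shifts the system toward the side with fewer moles of gas — to the left.
Dilution lowers every aqueous concentration by the same factor. Δn_aq = 2 − 1 = +1, so the system shifts toward the side with more dissolved moles — to the right.
The two effects oppose each other, so the net shift — and hence the change in A — cannot be determined from the given information.

cannot be determined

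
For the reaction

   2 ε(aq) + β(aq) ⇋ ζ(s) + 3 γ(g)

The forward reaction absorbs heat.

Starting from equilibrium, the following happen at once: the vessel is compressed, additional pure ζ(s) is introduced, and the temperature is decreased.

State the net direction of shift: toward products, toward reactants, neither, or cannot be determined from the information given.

Gas moles: reactants 0, products 3 (Δn_gas = +3). Compression shifts the system toward the side with fewer moles of gas — to the left.
ζ is a pure solid; its activity is 1 regardless of amount, so Q is unaffected — no shift from this change.
The forward reaction is endothermic. Lowering T favours the exothermic direction — shift to the left.
Only the nonzero effect(s) matter; the net shift is to the left.

left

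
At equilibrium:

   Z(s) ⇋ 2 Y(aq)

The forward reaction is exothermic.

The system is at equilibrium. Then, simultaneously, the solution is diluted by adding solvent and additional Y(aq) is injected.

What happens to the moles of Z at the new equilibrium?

cannot be determined

Dilution lowers every aqueous concentration by the same factor. Δn_aq = 2 − 0 = +2, so the system shifts toward the side with more dissolved moles — to the right.
Adding Y (aq), a product, drives the reaction to the left.
The two effects oppose each other, so the net shift — and hence the change in Z — cannot be determined from the given information.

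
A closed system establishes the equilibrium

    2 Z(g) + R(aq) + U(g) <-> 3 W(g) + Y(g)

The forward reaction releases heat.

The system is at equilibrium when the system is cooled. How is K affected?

increases

K depends on temperature via the van 't Hoff relation. The forward reaction is exothermic, so lowering T increases K.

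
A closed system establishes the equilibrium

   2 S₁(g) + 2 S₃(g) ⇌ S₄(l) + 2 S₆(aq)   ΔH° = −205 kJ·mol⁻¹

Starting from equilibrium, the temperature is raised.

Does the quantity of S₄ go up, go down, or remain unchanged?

decreases

The forward reaction is exothermic. Raising T favours the endothermic direction — shift to the left.
The net shift is to the left. S₄ is a product, so its amount decreases.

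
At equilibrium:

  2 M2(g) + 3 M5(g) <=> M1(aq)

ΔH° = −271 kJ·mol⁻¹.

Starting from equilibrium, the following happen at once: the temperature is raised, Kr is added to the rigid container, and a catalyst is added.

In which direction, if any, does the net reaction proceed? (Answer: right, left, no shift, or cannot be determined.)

The forward reaction is exothermic. Raising T favours the endothermic direction — shift to the left.
At constant volume, adding an inert gas leaves every reacting species' partial pressure unchanged, so Q is unchanged — no shift from this change.
A catalyst speeds both forward and reverse rates equally; it changes neither Q nor K — no shift from this change.
Only the nonzero effect(s) matter; the net shift is to the left.

left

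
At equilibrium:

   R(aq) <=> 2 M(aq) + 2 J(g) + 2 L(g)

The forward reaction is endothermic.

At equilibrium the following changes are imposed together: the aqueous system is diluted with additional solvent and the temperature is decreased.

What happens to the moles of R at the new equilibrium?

Dilution lowers every aqueous concentration by the same factor. Δn_aq = 2 − 1 = +1, so the system shifts toward the side with more dissolved moles — to the right.
The forward reaction is endothermic. Lowering T favours the exothermic direction — shift to the left.
The two effects oppose each other, so the net shift — and hence the change in R — cannot be determined from the given information.

cannot be determined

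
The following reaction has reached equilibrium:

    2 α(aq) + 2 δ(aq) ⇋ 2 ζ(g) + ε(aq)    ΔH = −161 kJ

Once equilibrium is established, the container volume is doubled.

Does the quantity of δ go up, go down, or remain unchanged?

Gas moles: reactants 0, products 2 (Δn_gas = +2). Expansion shifts the system toward the side with more moles of gas — to the right.
The net shift is to the right. δ is a reactant, so its amount decreases.

decreases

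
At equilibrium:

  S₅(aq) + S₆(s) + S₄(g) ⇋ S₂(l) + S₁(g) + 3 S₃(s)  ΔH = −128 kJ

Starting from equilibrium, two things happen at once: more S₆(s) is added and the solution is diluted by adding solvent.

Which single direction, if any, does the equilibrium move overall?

S₆ is a pure solid; its activity is 1 regardless of amount, so Q is unaffected — no shift from this change.
Dilution lowers every aqueous concentration by the same factor. Δn_aq = 0 − 1 = -1, so the system shifts toward the side with more dissolved moles — to the left.
Only the nonzero effect(s) matter; the net shift is to the left.

left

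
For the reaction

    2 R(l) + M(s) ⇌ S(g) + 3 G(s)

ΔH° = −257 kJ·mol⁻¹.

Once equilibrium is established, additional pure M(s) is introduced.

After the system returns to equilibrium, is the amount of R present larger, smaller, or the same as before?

unchanged

M is a pure solid; its activity is 1 regardless of amount, so Q is unaffected — no shift from this change.
No net shift occurs, so the amount of R is unchanged.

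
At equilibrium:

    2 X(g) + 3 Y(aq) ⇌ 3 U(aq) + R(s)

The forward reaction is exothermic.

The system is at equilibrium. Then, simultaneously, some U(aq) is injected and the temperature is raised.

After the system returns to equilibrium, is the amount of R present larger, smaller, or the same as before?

decreases

Adding U (aq), a product, drives the reaction to the left.
The forward reaction is exothermic. Raising T favours the endothermic direction — shift to the left.
The net shift is to the left. R is a product, so its amount decreases.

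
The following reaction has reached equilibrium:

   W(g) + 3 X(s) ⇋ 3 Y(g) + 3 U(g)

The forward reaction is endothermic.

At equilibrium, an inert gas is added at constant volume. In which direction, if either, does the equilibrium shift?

no shift

At constant volume, adding an inert gas leaves every reacting species' partial pressure unchanged, so Q is unchanged — no shift from this change.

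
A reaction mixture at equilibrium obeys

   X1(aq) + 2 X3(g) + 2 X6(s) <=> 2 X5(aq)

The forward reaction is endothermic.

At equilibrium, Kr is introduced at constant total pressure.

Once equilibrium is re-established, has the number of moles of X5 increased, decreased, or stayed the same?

Adding inert gas at constant total pressure expands the volume and lowers every reacting partial pressure. With Δn_gas = 0 − 2 = -2, Q moves away from K toward the side with fewer gas moles, so the system shifts toward the side with more gas moles — to the left.
The net shift is to the left. X5 is a product, so its amount decreases.

decreases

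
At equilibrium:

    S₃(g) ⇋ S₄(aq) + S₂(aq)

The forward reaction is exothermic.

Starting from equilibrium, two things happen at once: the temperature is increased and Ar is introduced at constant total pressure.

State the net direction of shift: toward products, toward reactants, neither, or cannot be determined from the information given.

left

The forward reaction is exothermic. Raising T favours the endothermic direction — shift to the left.
Adding inert gas at constant total pressure expands the volume and lowers every reacting partial pressure. With Δn_gas = 0 − 1 = -1, Q moves away from K toward the side with fewer gas moles, so the system shifts toward the side with more gas moles — to the left.
All effects act in the same direction — net shift to the left.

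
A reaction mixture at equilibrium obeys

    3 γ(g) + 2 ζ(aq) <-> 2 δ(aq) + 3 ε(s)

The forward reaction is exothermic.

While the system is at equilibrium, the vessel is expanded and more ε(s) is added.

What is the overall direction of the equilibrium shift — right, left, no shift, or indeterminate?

left

Gas moles: reactants 3, products 0 (Δn_gas = -3). Expansion shifts the system toward the side with more moles of gas — to the left.
ε is a pure solid; its activity is 1 regardless of amount, so Q is unaffected — no shift from this change.
Only the nonzero effect(s) matter; the net shift is to the left.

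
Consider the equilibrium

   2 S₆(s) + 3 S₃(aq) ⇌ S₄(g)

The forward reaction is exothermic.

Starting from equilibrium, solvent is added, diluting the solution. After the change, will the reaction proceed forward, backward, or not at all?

Dilution lowers every aqueous concentration by the same factor. Δn_aq = 0 − 3 = -3, so the system shifts toward the side with more dissolved moles — to the left.

left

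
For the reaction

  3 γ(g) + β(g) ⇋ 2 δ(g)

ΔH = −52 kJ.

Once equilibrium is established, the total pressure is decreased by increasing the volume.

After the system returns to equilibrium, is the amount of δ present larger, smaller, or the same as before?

Gas moles: reactants 4, products 2 (Δn_gas = -2). Expansion shifts the system toward the side with more moles of gas — to the left.
The net shift is to the left. δ is a product, so its amount decreases.

decreases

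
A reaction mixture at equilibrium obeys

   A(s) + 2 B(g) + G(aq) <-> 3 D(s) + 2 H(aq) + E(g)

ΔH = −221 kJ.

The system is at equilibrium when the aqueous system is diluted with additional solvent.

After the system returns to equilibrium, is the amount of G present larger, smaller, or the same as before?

decreases

Dilution lowers every aqueous concentration by the same factor. Δn_aq = 2 − 1 = +1, so the system shifts toward the side with more dissolved moles — to the right.
The net shift is to the right. G is a reactant, so its amount decreases.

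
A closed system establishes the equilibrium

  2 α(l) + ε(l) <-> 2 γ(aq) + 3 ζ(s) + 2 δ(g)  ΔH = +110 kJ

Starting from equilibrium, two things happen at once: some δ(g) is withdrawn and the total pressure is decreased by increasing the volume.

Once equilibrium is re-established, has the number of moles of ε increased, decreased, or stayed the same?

Removing δ (g), a product, drives the reaction to the right.
Gas moles: reactants 0, products 2 (Δn_gas = +2). Expansion shifts the system toward the side with more moles of gas — to the right.
The net shift is to the right. ε is a reactant, so its amount decreases.

decreases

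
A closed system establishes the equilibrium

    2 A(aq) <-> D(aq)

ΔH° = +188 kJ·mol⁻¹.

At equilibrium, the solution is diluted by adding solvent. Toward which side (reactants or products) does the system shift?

left

Dilution lowers every aqueous concentration by the same factor. Δn_aq = 1 − 2 = -1, so the system shifts toward the side with more dissolved moles — to the left.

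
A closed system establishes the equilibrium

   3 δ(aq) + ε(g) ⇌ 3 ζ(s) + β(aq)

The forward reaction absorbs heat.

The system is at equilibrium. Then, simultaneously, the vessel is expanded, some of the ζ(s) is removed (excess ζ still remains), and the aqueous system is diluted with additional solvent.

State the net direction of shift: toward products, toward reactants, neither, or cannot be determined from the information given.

Gas moles: reactants 1, products 0 (Δn_gas = -1). Expansion shifts the system toward the side with more moles of gas — to the left.
ζ is a pure solid; its activity is 1 regardless of amount, so Q is unaffected — no shift from this change.
Dilution lowers every aqueous concentration by the same factor. Δn_aq = 1 − 3 = -2, so the system shifts toward the side with more dissolved moles — to the left.
Only the nonzero effect(s) matter; the net shift is to the left.

left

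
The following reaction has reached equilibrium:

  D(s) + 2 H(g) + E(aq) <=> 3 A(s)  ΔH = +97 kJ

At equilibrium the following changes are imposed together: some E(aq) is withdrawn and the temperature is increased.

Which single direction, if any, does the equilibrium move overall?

Removing E (aq), a reactant, drives the reaction to the left.
The forward reaction is endothermic. Raising T favours the endothermic direction — shift to the right.
The individual effects push in opposite directions; without quantitative information the net direction cannot be determined.

cannot be determined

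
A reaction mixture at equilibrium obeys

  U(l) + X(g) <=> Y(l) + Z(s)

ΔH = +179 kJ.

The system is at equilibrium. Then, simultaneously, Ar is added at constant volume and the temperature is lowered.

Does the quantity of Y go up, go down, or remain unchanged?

At constant volume, adding an inert gas leaves every reacting species' partial pressure unchanged, so Q is unchanged — no shift from this change.
The forward reaction is endothermic. Lowering T favours the exothermic direction — shift to the left.
The net shift is to the left. Y is a product, so its amount decreases.

decreases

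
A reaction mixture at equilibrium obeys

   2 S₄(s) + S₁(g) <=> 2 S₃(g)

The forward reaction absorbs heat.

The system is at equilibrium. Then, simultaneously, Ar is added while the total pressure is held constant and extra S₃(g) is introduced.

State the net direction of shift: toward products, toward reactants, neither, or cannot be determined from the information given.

Adding inert gas at constant total pressure expands the volume and lowers every reacting partial pressure. With Δn_gas = 2 − 1 = +1, Q moves away from K toward the side with fewer gas moles, so the system shifts toward the side with more gas moles — to the right.
Adding S₃ (g), a product, drives the reaction to the left.
The individual effects push in opposite directions; without quantitative information the net direction cannot be determined.

cannot be determined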